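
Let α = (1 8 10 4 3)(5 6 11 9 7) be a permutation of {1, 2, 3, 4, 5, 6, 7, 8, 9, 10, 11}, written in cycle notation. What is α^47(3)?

3 lies in the 5-cycle (1 8 10 4 3).
On a 5-cycle, α^5 is the identity, so α^47 = α^2 there (47 ≡ 2 mod 5).
Stepping 2 places around the cycle: 3 → 1 → 8.

8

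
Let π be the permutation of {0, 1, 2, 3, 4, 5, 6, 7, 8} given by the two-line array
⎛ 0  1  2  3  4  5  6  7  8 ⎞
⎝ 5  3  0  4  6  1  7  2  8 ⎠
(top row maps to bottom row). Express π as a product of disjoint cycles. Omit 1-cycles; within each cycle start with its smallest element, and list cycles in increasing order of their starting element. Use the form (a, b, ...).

Start at 0 and follow images: 0 → 5 → 1 → 3 → 4 → 6 → 7 → 2 → 0, giving the cycle (0, 5, 1, 3, 4, 6, 7, 2).
Continuing from each remaining unvisited element yields (0, 5, 1, 3, 4, 6, 7, 2).

(0, 5, 1, 3, 4, 6, 7, 2)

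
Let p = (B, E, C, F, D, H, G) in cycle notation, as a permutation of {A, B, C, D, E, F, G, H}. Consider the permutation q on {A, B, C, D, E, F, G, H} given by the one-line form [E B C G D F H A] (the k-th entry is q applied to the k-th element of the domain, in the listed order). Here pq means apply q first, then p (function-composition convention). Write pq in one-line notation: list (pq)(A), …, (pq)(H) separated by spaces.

C E F B H D G A

For each element, apply q then p: A → E → C; B → B → E; C → C → F; D → G → B; E → D → H; F → F → D; G → H → G; H → A → A.
So pq in one-line form is C E F B H D G A.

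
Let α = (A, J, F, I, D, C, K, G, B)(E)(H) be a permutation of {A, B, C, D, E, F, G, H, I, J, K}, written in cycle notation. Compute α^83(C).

C lies in the 9-cycle (A, J, F, I, D, C, K, G, B).
On a 9-cycle, α^9 is the identity, so α^83 = α^2 there (83 ≡ 2 mod 9).
Advancing 2 steps from C: C → K → G.

G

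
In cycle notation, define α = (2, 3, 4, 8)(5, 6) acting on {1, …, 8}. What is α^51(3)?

2

3 lies in the 4-cycle (2, 3, 4, 8).
Powers repeat with period 4 on this cycle, and 51 mod 4 = 3, so α^51(3) = α^3(3).
Stepping 3 places around the cycle: 3 → 4 → 8 → 2.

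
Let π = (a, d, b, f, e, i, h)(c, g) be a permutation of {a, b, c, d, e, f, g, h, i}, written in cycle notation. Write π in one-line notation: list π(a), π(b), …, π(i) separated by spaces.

Image by image: a→d, b→f, c→g, d→b, e→i, f→e, g→c, h→a, i→h.
Listing these in domain order gives d f g b i e c a h.

d f g b i e c a h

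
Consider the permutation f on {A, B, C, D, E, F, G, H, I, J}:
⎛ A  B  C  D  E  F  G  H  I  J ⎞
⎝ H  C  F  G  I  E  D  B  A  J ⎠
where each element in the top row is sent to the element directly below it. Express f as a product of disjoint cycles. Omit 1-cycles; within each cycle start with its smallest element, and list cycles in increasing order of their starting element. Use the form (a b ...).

(A H B C F E I)(D G)

Start at A and follow images: A → H → B → C → F → E → I → A, giving the cycle (A H B C F E I).
Repeating from the next unused element and collecting all non-trivial cycles gives (A H B C F E I)(D G).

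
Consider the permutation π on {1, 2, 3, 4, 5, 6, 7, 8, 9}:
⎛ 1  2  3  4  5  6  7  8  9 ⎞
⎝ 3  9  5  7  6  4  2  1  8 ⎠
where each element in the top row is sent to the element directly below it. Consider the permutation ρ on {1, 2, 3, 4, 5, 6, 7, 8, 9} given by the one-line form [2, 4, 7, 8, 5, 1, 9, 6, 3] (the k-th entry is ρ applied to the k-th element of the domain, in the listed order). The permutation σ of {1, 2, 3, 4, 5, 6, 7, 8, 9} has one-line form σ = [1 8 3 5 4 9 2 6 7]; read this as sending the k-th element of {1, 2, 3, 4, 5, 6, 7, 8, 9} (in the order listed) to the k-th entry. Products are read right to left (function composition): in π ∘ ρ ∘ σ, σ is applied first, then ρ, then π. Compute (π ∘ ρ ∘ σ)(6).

5

(π ∘ ρ ∘ σ)(6) = π(ρ(σ(6))). σ(6) = 9, then ρ(9) = 3, then π(3) = 5, so the result is 5.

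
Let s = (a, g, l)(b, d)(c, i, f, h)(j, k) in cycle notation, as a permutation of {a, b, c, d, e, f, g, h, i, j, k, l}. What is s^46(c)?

f

c lies in the 4-cycle (c, i, f, h).
Since the cycle has length 4, s^46 acts on it the same as s^2 (46 mod 4 = 2).
Advancing 2 steps from c: c → i → f.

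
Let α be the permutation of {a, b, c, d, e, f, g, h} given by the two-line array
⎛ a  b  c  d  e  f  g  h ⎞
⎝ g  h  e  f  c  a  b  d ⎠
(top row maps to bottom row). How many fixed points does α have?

0

No element satisfies α(x) = x, so there are 0 fixed points.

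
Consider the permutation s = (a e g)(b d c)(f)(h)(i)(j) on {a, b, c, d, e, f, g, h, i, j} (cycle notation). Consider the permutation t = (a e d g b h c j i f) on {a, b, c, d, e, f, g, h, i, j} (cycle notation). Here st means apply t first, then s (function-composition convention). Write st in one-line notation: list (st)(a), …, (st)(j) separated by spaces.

For each element, apply t then s: a → e → g; b → h → h; c → j → j; d → g → a; e → d → c; f → a → e; g → b → d; h → c → b; i → f → f; j → i → i.
So st in one-line form is g h j a c e d b f i.

g h j a c e d b f i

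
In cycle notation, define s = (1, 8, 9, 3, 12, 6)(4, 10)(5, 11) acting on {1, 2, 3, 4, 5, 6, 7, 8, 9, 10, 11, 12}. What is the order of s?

The cycle type of s is (6, 2, 2, 1, 1).
The order of s is the least common multiple of its cycle lengths: lcm(6, 2, 2) = 6.

6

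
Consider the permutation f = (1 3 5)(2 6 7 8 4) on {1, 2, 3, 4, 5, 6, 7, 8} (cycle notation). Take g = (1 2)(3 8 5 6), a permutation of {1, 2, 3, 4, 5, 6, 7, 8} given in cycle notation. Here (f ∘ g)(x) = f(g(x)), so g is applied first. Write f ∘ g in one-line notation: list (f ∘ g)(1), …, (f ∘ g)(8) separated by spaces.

(f ∘ g)(x) = f(g(x)). Computing each image: f(g(1)) = f(2) = 6, f(g(2)) = f(1) = 3, f(g(3)) = f(8) = 4, f(g(4)) = f(4) = 2, f(g(5)) = f(6) = 7, f(g(6)) = f(3) = 5, f(g(7)) = f(7) = 8, f(g(8)) = f(5) = 1.
Hence f ∘ g = [6 3 4 2 7 5 8 1].

6 3 4 2 7 5 8 1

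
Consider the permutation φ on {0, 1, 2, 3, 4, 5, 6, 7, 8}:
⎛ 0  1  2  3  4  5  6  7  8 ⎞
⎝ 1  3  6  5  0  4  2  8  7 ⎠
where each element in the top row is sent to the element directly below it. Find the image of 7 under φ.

8

The entry below 7 in the array is 8, so φ(7) = 8.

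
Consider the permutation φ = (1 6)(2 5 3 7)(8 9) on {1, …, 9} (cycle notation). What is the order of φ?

The disjoint cycles have lengths 4, 2, 2, 1.
Since disjoint cycles commute, ord(φ) = lcm(4, 2, 2) = 4.

4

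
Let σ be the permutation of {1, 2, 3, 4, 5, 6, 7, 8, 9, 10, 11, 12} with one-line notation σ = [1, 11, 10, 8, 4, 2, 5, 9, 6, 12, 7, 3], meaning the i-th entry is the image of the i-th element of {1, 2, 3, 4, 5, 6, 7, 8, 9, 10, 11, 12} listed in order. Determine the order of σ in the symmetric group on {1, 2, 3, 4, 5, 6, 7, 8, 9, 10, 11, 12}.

The disjoint-cycle form of σ has cycle lengths 8, 3, 1.
The order of σ is the least common multiple of its cycle lengths: lcm(8, 3) = 24.

24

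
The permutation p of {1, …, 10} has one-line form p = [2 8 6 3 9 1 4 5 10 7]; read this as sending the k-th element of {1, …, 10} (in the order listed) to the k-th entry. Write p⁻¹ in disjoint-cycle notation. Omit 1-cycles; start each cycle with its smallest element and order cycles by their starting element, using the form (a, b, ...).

First write p in disjoint cycles: (1, 2, 8, 5, 9, 10, 7, 4, 3, 6).
Reversing each cycle (and rotating so the smallest element leads) gives p⁻¹ = (1, 6, 3, 4, 7, 10, 9, 5, 8, 2).

(1, 6, 3, 4, 7, 10, 9, 5, 8, 2)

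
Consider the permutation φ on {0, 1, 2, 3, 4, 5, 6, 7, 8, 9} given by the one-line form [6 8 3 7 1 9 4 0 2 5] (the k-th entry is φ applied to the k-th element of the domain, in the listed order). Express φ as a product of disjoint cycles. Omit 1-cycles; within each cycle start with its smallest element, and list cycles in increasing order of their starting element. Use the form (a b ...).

Iterating φ from 0 gives 0 → 6 → 4 → 1 → 8 → 2 → 3 → 7 → 0; that is the 8-cycle (0 6 4 1 8 2 3 7).
Continuing from each remaining unvisited element yields (0 6 4 1 8 2 3 7)(5 9).

(0 6 4 1 8 2 3 7)(5 9)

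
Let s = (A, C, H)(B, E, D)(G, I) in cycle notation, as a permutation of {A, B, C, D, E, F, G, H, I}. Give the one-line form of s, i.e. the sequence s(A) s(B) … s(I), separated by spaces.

Image by image: A↦C, B↦E, C↦H, D↦B, E↦D, F↦F, G↦I, H↦A, I↦G.
So the one-line form is C E H B D F I A G.

C E H B D F I A G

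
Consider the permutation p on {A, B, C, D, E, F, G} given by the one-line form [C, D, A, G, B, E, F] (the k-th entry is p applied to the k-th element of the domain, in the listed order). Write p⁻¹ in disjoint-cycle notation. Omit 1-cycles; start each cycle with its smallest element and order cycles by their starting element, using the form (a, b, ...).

First write p in disjoint cycles: (A, C)(B, D, G, F, E).
Reversing each cycle (and rotating so the smallest element leads) gives p⁻¹ = (A, C)(B, E, F, G, D).

(A, C)(B, E, F, G, D)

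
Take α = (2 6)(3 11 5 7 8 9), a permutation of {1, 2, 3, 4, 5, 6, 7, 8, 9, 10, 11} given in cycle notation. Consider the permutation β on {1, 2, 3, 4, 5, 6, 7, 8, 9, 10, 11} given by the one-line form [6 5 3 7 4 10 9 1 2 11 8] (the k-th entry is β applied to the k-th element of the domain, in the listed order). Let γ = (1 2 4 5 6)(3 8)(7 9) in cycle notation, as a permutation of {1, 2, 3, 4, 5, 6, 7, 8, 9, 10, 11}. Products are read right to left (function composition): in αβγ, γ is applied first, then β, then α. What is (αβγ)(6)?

2

Chase 6: γ(6) = 1; β(1) = 6; α(6) = 2. Hence (αβγ)(6) = 2.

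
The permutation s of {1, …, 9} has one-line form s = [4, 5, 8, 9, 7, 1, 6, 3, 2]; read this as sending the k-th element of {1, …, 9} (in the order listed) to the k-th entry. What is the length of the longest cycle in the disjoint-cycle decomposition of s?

Decomposing into disjoint cycles gives (1 4 9 2 5 7 6)(3 8); the longest has length 7.

7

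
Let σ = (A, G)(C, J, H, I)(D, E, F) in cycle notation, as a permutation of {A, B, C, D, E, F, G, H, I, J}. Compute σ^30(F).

F

F lies in the 3-cycle (D, E, F).
On a 3-cycle, σ^3 is the identity, so σ^30 = σ^0 there (30 ≡ 0 mod 3).
So σ^30(F) = F.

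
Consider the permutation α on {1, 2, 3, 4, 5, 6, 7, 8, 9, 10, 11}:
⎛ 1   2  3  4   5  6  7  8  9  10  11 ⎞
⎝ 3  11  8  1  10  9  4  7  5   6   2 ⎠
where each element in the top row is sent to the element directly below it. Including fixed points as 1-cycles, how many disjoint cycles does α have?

The cycle decomposition is (1 3 8 7 4)(2 11)(5 10 6 9), which has 3 cycles (counting 1-cycles).

3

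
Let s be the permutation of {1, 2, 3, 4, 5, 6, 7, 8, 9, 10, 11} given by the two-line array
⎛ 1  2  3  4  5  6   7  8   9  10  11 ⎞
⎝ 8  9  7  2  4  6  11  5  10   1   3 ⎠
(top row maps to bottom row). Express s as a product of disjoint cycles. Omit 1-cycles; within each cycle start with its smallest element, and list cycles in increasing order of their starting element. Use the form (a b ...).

(1 8 5 4 2 9 10)(3 7 11)

Start at 1 and follow images: 1 → 8 → 5 → 4 → 2 → 9 → 10 → 1, giving the cycle (1 8 5 4 2 9 10).
Continuing from each remaining unvisited element yields (1 8 5 4 2 9 10)(3 7 11).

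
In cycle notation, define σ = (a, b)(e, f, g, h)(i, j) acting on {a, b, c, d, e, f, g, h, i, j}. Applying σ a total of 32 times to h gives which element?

h lies in the 4-cycle (e, f, g, h).
Since the cycle has length 4, σ^32 acts on it the same as σ^0 (32 mod 4 = 0).
So σ^32(h) = h.

h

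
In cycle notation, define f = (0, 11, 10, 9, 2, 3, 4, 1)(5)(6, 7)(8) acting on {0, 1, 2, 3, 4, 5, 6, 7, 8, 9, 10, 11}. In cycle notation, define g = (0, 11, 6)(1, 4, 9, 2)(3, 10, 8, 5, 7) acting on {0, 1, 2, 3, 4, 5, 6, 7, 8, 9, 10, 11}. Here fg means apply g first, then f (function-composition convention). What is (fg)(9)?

3

(fg)(9) = f(g(9)). g(9) = 2, then f(2) = 3. So (fg)(9) = 3.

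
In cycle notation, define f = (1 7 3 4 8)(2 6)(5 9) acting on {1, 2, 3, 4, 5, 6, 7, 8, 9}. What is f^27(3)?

8

3 lies in the 5-cycle (1 7 3 4 8).
On a 5-cycle, f^5 is the identity, so f^27 = f^2 there (27 ≡ 2 mod 5).
Advancing 2 steps from 3: 3 → 4 → 8.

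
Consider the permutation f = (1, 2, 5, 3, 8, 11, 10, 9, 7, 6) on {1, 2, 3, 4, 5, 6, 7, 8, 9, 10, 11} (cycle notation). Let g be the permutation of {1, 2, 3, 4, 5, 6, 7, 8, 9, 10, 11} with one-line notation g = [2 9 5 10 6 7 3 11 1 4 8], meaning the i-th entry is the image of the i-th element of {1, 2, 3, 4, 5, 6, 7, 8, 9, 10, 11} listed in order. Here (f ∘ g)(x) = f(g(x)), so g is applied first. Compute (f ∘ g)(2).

7

g(2) = 9, then f(9) = 7; composing gives (f ∘ g)(2) = 7.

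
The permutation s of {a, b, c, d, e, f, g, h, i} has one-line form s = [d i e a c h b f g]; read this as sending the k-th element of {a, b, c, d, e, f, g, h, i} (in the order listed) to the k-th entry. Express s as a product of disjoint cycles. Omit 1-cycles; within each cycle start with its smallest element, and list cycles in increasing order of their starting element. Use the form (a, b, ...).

(a, d)(b, i, g)(c, e)(f, h)

From a: a → d → a, closing the cycle (a, d).
Repeating from the next unused element and collecting all non-trivial cycles gives (a, d)(b, i, g)(c, e)(f, h).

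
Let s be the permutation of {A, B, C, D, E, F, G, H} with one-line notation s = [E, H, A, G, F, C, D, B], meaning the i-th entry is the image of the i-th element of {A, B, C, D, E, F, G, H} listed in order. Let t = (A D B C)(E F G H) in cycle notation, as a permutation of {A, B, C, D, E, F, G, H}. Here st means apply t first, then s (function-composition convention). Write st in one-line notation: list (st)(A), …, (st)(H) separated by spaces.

G A E H C D B F

For each element, apply t then s: A → D → G; B → C → A; C → A → E; D → B → H; E → F → C; F → G → D; G → H → B; H → E → F.
Collecting the images, st = [G A E H C D B F].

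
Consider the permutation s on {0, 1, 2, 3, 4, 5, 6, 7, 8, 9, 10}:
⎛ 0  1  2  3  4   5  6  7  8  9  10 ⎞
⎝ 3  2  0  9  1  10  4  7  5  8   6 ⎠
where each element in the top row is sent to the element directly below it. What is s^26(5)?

0

Tracing 5 → 10 → … returns to 5 after 10 steps, so 5 lies in a 10-cycle (0 3 9 8 5 10 6 4 1 2).
On a 10-cycle, s^10 is the identity, so s^26 = s^6 there (26 ≡ 6 mod 10).
Advancing 6 steps from 5: 5 → 10 → 6 → 4 → 1 → 2 → 0.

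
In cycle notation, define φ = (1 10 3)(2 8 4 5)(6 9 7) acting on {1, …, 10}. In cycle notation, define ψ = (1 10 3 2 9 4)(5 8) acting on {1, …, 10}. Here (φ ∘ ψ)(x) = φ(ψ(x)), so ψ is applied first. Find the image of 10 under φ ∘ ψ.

1

(φ ∘ ψ)(10) = φ(ψ(10)). ψ(10) = 3, then φ(3) = 1. So (φ ∘ ψ)(10) = 1.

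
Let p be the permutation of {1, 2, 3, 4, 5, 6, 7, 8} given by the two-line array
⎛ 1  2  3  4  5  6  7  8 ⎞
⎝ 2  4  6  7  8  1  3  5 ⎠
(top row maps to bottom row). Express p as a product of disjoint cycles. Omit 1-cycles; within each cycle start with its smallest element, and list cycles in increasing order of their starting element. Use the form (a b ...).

Iterating p from 1 gives 1 → 2 → 4 → 7 → 3 → 6 → 1; that is the 6-cycle (1 2 4 7 3 6).
Repeating from the next unused element and collecting all non-trivial cycles gives (1 2 4 7 3 6)(5 8).

(1 2 4 7 3 6)(5 8)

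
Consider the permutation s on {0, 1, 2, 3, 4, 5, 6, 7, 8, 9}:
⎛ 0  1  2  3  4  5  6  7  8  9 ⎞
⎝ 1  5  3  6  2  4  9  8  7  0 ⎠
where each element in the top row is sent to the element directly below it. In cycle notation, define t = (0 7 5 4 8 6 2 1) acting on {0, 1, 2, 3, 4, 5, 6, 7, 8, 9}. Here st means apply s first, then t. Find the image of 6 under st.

s(6) = 9, then t(9) = 9; composing gives (st)(6) = 9.

9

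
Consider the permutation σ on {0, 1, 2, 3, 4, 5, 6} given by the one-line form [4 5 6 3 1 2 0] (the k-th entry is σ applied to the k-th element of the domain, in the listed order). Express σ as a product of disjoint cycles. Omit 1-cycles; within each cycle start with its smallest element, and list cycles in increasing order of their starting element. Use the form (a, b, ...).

(0, 4, 1, 5, 2, 6)

From 0: 0 → 4 → 1 → 5 → 2 → 6 → 0, closing the cycle (0, 4, 1, 5, 2, 6).
Continuing from each remaining unvisited element yields (0, 4, 1, 5, 2, 6).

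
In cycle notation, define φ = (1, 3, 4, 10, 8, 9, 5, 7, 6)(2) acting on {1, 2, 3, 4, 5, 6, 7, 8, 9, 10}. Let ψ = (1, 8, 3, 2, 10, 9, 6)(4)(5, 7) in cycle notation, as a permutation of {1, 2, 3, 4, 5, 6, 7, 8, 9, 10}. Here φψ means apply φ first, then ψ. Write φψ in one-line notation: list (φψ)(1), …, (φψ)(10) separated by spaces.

2 10 4 9 5 8 1 6 7 3

(φψ)(x) = ψ(φ(x)). Computing each image: ψ(φ(1)) = ψ(3) = 2, ψ(φ(2)) = ψ(2) = 10, ψ(φ(3)) = ψ(4) = 4, ψ(φ(4)) = ψ(10) = 9, ψ(φ(5)) = ψ(7) = 5, ψ(φ(6)) = ψ(1) = 8, ψ(φ(7)) = ψ(6) = 1, ψ(φ(8)) = ψ(9) = 6, ψ(φ(9)) = ψ(5) = 7, ψ(φ(10)) = ψ(8) = 3.
Hence φψ = [2 10 4 9 5 8 1 6 7 3].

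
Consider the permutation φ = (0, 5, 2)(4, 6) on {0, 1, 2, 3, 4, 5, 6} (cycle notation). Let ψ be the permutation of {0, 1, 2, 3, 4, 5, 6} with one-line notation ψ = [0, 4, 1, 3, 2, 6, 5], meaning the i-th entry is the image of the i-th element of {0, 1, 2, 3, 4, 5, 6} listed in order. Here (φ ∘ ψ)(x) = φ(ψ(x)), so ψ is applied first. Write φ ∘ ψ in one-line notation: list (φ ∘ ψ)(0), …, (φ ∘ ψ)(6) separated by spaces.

5 6 1 3 0 4 2

(φ ∘ ψ)(x) = φ(ψ(x)). Computing each image: φ(ψ(0)) = φ(0) = 5, φ(ψ(1)) = φ(4) = 6, φ(ψ(2)) = φ(1) = 1, φ(ψ(3)) = φ(3) = 3, φ(ψ(4)) = φ(2) = 0, φ(ψ(5)) = φ(6) = 4, φ(ψ(6)) = φ(5) = 2.
Hence φ ∘ ψ = [5 6 1 3 0 4 2].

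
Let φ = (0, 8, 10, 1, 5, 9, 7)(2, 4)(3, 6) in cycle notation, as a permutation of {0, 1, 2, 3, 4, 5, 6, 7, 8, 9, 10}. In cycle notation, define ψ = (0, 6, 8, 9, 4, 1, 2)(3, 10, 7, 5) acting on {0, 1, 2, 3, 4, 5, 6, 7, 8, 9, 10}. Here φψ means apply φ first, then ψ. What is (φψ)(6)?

(φψ)(6) = ψ(φ(6)). φ(6) = 3, then ψ(3) = 10. So (φψ)(6) = 10.

10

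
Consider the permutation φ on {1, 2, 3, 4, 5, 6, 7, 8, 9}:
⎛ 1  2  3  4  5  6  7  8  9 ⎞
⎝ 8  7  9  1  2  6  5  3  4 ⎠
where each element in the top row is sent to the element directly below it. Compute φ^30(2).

2

Tracing 2 → 7 → … returns to 2 after 3 steps, so 2 lies in a 3-cycle (2 7 5).
On a 3-cycle, φ^3 is the identity, so φ^30 = φ^0 there (30 ≡ 0 mod 3).
So φ^30(2) = 2.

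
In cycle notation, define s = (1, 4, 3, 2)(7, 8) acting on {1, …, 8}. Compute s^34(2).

2 lies in the 4-cycle (1, 4, 3, 2).
On a 4-cycle, s^4 is the identity, so s^34 = s^2 there (34 ≡ 2 mod 4).
Advancing 2 steps from 2: 2 → 1 → 4.

4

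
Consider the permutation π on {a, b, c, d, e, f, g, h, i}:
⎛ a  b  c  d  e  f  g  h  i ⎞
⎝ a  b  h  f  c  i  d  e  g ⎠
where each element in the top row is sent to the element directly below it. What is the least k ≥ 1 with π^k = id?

12

Writing π as disjoint cycles, the cycle lengths are 4, 3, 1, 1.
Since disjoint cycles commute, ord(π) = lcm(4, 3) = 12.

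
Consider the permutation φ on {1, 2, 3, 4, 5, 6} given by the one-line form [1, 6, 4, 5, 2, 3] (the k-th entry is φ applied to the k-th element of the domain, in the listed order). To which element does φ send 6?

6 is element number 6 of the domain, and entry number 6 of the one-line form is 3, so φ(6) = 3.

3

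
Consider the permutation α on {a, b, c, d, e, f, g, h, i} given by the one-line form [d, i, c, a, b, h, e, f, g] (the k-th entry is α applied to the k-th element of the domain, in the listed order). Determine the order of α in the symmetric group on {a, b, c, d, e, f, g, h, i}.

4

Decomposing into disjoint cycles gives cycle lengths 4, 2, 2, 1.
The order is lcm(4, 2, 2) = 4.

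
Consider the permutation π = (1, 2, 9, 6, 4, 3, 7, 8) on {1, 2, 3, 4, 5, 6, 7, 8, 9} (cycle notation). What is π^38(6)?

2

6 lies in the 8-cycle (1, 2, 9, 6, 4, 3, 7, 8).
Powers repeat with period 8 on this cycle, and 38 mod 8 = 6, so π^38(6) = π^6(6).
Stepping 6 places around the cycle: 6 → 4 → 3 → 7 → 8 → 1 → 2.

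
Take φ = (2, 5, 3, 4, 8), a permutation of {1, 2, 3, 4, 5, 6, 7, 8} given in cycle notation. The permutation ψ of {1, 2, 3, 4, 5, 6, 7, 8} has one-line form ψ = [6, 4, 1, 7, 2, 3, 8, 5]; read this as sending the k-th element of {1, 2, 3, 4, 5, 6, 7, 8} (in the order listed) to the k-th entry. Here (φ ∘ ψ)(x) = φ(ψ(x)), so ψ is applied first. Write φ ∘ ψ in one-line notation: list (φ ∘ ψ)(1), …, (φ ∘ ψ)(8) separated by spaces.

Chase each element through ψ then φ: 1 → 6 → 6; 2 → 4 → 8; 3 → 1 → 1; 4 → 7 → 7; 5 → 2 → 5; 6 → 3 → 4; 7 → 8 → 2; 8 → 5 → 3.
Collecting the images, φ ∘ ψ = [6 8 1 7 5 4 2 3].

6 8 1 7 5 4 2 3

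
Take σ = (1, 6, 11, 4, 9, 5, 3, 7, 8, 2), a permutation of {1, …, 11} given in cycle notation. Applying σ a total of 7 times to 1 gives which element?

7

1 lies in the 10-cycle (1, 6, 11, 4, 9, 5, 3, 7, 8, 2).
Advancing 7 steps from 1: 1 → 6 → 11 → 4 → 9 → 5 → 3 → 7.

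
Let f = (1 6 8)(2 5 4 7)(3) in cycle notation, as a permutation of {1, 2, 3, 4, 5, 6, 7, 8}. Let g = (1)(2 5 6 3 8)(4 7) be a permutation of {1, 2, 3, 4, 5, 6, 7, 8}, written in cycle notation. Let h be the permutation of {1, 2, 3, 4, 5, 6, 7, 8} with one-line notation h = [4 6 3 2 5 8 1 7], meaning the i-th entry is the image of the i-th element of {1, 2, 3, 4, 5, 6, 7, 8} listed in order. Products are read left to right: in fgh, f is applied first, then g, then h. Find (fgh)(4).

Apply the permutations in order: f(4) = 7, then g(7) = 4, then h(4) = 2. So (fgh)(4) = 2.

2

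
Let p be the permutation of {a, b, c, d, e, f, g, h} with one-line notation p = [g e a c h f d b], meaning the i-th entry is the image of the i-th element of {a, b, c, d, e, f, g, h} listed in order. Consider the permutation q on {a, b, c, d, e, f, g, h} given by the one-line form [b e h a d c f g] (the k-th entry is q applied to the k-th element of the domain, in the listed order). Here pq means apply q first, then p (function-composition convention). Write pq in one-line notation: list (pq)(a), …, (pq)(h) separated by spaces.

e h b g c a f d

Chase each element through q then p: a → b → e; b → e → h; c → h → b; d → a → g; e → d → c; f → c → a; g → f → f; h → g → d.
So pq in one-line form is e h b g c a f d.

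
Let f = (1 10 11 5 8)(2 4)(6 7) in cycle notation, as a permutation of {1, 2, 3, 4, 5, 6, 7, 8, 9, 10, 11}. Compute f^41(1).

10

1 lies in the 5-cycle (1 10 11 5 8).
Powers repeat with period 5 on this cycle, and 41 mod 5 = 1, so f^41(1) = f^1(1).
Advancing 1 step from 1: 1 → 10.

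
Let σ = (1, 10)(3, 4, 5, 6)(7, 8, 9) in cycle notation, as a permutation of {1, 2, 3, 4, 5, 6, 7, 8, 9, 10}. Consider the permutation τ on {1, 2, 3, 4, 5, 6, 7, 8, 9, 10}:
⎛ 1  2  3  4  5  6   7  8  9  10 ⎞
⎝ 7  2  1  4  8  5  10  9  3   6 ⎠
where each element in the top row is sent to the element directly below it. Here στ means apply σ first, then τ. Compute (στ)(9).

10

(στ)(9) = τ(σ(9)). σ(9) = 7, then τ(7) = 10. So (στ)(9) = 10.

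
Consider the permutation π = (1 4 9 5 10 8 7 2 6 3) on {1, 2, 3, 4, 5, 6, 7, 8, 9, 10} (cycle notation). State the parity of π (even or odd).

The cycle lengths are 10.
A cycle of length ℓ contributes ℓ−1 transpositions, so π is a product of 9 transpositions — odd.

odd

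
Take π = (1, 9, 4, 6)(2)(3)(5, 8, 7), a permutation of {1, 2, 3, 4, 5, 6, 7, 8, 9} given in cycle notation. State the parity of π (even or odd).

odd

The cycle lengths are 4, 3, 1, 1.
A cycle is odd iff its length is even; π has 1 even-length cycle, so sgn(π) = (−1)^1 and π is odd.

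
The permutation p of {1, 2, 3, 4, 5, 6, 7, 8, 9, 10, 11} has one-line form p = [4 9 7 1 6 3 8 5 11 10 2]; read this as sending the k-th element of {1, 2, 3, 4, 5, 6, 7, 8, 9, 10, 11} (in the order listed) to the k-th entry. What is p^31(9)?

Tracing 9 → 11 → … returns to 9 after 3 steps, so 9 lies in a 3-cycle (2 9 11).
On a 3-cycle, p^3 is the identity, so p^31 = p^1 there (31 ≡ 1 mod 3).
Stepping 1 place around the cycle: 9 → 11.

11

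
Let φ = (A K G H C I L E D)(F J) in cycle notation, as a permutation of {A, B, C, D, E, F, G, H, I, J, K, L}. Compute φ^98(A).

D

A lies in the 9-cycle (A K G H C I L E D).
On a 9-cycle, φ^9 is the identity, so φ^98 = φ^8 there (98 ≡ 8 mod 9).
Advancing 8 steps from A: A → K → G → H → C → I → L → E → D.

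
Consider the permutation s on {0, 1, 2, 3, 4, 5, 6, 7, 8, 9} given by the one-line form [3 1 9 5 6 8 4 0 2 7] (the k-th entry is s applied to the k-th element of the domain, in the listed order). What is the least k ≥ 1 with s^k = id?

Writing s as disjoint cycles, the cycle lengths are 7, 2, 1.
The order of s is the least common multiple of its cycle lengths: lcm(7, 2) = 14.

14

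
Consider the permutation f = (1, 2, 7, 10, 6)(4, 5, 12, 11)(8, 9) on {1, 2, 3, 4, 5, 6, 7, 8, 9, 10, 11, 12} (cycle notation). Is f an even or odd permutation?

The cycle lengths are 5, 4, 2, 1.
A cycle is odd iff its length is even; f has 2 even-length cycles, so sgn(f) = (−1)^2 and f is even.

even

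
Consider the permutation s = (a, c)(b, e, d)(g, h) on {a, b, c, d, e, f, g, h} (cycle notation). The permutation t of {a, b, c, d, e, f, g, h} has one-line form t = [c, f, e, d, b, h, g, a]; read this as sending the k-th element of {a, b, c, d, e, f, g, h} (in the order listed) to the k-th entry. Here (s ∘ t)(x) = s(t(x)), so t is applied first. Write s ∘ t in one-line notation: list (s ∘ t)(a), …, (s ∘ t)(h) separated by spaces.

a f d b e g h c

Chase each element through t then s: a → c → a; b → f → f; c → e → d; d → d → b; e → b → e; f → h → g; g → g → h; h → a → c.
So s ∘ t in one-line form is a f d b e g h c.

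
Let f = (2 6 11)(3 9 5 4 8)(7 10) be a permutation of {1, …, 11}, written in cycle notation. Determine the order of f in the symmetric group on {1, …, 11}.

30

The disjoint cycles have lengths 5, 3, 2, 1.
The order is lcm(5, 3, 2) = 30.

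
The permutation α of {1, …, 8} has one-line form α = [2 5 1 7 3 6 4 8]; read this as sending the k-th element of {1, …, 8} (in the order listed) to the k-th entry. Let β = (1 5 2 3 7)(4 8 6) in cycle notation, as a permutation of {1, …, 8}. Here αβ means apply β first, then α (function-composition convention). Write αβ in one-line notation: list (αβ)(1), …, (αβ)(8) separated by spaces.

3 1 4 8 5 7 2 6

(αβ)(x) = α(β(x)). Computing each image: α(β(1)) = α(5) = 3, α(β(2)) = α(3) = 1, α(β(3)) = α(7) = 4, α(β(4)) = α(8) = 8, α(β(5)) = α(2) = 5, α(β(6)) = α(4) = 7, α(β(7)) = α(1) = 2, α(β(8)) = α(6) = 6.
Hence αβ = [3 1 4 8 5 7 2 6].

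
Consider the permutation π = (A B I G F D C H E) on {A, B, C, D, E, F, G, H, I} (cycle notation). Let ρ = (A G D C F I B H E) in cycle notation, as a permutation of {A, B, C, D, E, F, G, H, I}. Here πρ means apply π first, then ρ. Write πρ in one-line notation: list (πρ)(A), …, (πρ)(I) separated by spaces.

Chase each element through π then ρ: A → B → H; B → I → B; C → H → E; D → C → F; E → A → G; F → D → C; G → F → I; H → E → A; I → G → D.
Collecting the images, πρ = [H B E F G C I A D].

H B E F G C I A D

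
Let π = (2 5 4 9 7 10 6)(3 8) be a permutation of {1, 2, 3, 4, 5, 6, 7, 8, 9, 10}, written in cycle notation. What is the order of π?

14

The disjoint cycles have lengths 7, 2, 1.
Since disjoint cycles commute, ord(π) = lcm(7, 2) = 14.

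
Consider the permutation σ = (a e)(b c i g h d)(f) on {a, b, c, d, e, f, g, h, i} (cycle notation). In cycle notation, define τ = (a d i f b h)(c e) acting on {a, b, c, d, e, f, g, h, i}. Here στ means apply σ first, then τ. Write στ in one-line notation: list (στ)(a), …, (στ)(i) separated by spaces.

c e f h d b a i g

For each element, apply σ then τ: a → e → c; b → c → e; c → i → f; d → b → h; e → a → d; f → f → b; g → h → a; h → d → i; i → g → g.
Collecting the images, στ = [c e f h d b a i g].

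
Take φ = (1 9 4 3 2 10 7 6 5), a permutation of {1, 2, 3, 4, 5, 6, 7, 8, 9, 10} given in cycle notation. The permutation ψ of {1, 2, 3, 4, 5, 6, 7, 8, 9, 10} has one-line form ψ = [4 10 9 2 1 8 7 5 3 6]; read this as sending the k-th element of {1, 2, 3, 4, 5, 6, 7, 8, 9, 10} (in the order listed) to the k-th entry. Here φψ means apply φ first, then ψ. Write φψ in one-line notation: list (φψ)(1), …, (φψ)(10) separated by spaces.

3 6 10 9 4 1 8 5 2 7

(φψ)(x) = ψ(φ(x)). Computing each image: ψ(φ(1)) = ψ(9) = 3, ψ(φ(2)) = ψ(10) = 6, ψ(φ(3)) = ψ(2) = 10, ψ(φ(4)) = ψ(3) = 9, ψ(φ(5)) = ψ(1) = 4, ψ(φ(6)) = ψ(5) = 1, ψ(φ(7)) = ψ(6) = 8, ψ(φ(8)) = ψ(8) = 5, ψ(φ(9)) = ψ(4) = 2, ψ(φ(10)) = ψ(7) = 7.
Hence φψ = [3 6 10 9 4 1 8 5 2 7].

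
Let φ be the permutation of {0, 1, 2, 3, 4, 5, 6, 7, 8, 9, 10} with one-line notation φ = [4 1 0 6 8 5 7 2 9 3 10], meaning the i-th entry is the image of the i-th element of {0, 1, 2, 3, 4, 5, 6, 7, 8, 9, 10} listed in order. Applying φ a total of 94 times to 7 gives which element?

3

Tracing 7 → 2 → … returns to 7 after 8 steps, so 7 lies in an 8-cycle (0 4 8 9 3 6 7 2).
On an 8-cycle, φ^8 is the identity, so φ^94 = φ^6 there (94 ≡ 6 mod 8).
Stepping 6 places around the cycle: 7 → 2 → 0 → 4 → 8 → 9 → 3.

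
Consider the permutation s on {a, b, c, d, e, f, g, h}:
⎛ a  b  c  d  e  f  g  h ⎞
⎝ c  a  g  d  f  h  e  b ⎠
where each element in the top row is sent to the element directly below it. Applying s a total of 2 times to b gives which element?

Tracing b → a → … returns to b after 7 steps, so b lies in a 7-cycle (a c g e f h b).
Advancing 2 steps from b: b → a → c.

c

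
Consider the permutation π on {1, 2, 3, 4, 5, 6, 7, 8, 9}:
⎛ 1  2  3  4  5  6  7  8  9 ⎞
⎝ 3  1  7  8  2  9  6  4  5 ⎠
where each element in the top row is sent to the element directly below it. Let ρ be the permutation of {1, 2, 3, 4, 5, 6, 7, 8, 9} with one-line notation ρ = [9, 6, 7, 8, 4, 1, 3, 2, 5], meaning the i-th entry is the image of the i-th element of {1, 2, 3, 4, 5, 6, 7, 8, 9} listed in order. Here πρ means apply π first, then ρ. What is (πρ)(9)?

(πρ)(9) = ρ(π(9)). π(9) = 5, then ρ(5) = 4. So (πρ)(9) = 4.

4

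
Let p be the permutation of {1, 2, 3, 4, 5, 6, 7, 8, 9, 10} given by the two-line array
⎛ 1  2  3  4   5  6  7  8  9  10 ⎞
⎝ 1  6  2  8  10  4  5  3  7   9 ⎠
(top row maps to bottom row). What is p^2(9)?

5

Tracing 9 → 7 → … returns to 9 after 4 steps, so 9 lies in a 4-cycle (5, 10, 9, 7).
Advancing 2 steps from 9: 9 → 7 → 5.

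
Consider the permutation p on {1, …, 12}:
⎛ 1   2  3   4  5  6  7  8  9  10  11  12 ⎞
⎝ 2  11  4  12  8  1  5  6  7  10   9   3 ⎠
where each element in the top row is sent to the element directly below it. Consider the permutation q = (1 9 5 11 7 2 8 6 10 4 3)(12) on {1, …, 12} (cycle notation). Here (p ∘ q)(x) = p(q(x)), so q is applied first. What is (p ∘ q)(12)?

q(12) = 12, then p(12) = 3; composing gives (p ∘ q)(12) = 3.

3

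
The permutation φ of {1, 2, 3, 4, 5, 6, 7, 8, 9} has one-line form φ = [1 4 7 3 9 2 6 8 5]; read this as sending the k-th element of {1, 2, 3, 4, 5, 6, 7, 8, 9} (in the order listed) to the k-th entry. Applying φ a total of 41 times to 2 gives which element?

4

Tracing 2 → 4 → … returns to 2 after 5 steps, so 2 lies in a 5-cycle (2 4 3 7 6).
On a 5-cycle, φ^5 is the identity, so φ^41 = φ^1 there (41 ≡ 1 mod 5).
Stepping 1 place around the cycle: 2 → 4.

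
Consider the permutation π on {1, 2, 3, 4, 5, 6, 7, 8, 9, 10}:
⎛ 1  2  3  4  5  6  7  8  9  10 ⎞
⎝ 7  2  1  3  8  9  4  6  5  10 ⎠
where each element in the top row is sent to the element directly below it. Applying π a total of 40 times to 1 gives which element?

1

Tracing 1 → 7 → … returns to 1 after 4 steps, so 1 lies in a 4-cycle (1 7 4 3).
Since the cycle has length 4, π^40 acts on it the same as π^0 (40 mod 4 = 0).
So π^40(1) = 1.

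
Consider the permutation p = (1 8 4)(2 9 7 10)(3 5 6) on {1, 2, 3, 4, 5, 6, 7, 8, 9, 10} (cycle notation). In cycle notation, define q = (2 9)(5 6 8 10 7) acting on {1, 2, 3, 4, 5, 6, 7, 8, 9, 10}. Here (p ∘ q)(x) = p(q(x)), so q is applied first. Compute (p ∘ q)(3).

(p ∘ q)(3) = p(q(3)). q(3) = 3, then p(3) = 5. So (p ∘ q)(3) = 5.

5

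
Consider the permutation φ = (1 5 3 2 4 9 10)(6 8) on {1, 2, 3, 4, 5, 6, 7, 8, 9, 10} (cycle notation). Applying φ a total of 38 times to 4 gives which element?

4 lies in the 7-cycle (1 5 3 2 4 9 10).
Since the cycle has length 7, φ^38 acts on it the same as φ^3 (38 mod 7 = 3).
Advancing 3 steps from 4: 4 → 9 → 10 → 1.

1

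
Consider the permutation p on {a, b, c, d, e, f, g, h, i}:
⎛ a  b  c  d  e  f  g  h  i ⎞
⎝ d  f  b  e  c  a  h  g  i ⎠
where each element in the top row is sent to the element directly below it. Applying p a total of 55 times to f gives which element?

Tracing f → a → … returns to f after 6 steps, so f lies in a 6-cycle (a d e c b f).
Powers repeat with period 6 on this cycle, and 55 mod 6 = 1, so p^55(f) = p^1(f).
Advancing 1 step from f: f → a.

a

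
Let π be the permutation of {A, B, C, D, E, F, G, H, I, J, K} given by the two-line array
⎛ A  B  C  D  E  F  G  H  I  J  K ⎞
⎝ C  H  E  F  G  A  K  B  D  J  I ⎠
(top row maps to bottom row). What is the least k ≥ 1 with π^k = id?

The disjoint-cycle form of π has cycle lengths 8, 2, 1.
The order of π is the least common multiple of its cycle lengths: lcm(8, 2) = 8.

8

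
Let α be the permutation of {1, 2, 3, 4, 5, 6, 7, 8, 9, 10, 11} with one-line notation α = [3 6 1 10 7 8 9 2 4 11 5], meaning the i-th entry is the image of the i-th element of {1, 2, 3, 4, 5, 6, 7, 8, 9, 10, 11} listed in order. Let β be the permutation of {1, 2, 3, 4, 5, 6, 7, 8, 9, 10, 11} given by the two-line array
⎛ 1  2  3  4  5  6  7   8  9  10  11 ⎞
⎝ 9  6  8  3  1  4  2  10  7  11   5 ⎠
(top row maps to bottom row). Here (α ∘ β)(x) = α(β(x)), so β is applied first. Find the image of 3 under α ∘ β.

2

(α ∘ β)(3) = α(β(3)). β(3) = 8, then α(8) = 2. So (α ∘ β)(3) = 2.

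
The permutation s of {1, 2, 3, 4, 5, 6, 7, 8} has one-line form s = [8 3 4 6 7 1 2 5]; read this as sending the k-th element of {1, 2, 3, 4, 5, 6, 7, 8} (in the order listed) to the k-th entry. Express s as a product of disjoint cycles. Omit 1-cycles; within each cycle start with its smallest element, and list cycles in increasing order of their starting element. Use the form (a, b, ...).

(1, 8, 5, 7, 2, 3, 4, 6)

From 1: 1 → 8 → 5 → 7 → 2 → 3 → 4 → 6 → 1, closing the cycle (1, 8, 5, 7, 2, 3, 4, 6).
Continuing from each remaining unvisited element yields (1, 8, 5, 7, 2, 3, 4, 6).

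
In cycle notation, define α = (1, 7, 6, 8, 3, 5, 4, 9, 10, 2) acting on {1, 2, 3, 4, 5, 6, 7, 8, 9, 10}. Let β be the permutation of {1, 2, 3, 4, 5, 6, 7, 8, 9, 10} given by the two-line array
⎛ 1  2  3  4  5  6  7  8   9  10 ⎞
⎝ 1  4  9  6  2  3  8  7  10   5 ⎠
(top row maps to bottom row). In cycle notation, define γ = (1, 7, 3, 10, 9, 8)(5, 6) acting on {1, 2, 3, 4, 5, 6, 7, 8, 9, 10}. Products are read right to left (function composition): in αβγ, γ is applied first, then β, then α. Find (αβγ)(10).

(αβγ)(10) = α(β(γ(10))). γ(10) = 9, then β(9) = 10, then α(10) = 2, so the result is 2.

2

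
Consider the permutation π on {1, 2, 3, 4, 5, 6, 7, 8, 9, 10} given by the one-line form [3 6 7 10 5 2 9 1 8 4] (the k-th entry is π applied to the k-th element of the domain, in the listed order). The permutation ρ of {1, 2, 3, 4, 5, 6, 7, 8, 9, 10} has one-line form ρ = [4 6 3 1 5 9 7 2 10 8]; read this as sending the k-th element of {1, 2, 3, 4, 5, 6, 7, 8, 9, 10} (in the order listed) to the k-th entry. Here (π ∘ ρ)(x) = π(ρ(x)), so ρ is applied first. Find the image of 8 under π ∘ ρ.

6

(π ∘ ρ)(8) = π(ρ(8)). ρ(8) = 2, then π(2) = 6. So (π ∘ ρ)(8) = 6.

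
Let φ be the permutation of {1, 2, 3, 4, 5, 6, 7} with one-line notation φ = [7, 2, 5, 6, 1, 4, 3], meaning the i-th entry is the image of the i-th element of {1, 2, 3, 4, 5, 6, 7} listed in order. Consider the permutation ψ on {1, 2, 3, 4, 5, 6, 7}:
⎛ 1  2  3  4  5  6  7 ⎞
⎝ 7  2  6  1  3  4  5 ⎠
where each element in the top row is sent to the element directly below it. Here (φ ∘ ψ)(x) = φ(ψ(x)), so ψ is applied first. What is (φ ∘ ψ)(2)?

First apply ψ: ψ(2) = 2, then φ(2) = 2. Thus (φ ∘ ψ)(2) = 2.

2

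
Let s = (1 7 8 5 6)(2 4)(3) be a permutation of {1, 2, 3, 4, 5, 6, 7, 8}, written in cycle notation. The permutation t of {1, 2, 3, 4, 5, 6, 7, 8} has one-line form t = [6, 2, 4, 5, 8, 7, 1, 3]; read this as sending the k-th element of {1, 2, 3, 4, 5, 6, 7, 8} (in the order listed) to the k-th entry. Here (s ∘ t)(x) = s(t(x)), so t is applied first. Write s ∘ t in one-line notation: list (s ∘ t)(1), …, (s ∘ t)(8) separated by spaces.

1 4 2 6 5 8 7 3

For each element, apply t then s: 1 → 6 → 1; 2 → 2 → 4; 3 → 4 → 2; 4 → 5 → 6; 5 → 8 → 5; 6 → 7 → 8; 7 → 1 → 7; 8 → 3 → 3.
So s ∘ t in one-line form is 1 4 2 6 5 8 7 3.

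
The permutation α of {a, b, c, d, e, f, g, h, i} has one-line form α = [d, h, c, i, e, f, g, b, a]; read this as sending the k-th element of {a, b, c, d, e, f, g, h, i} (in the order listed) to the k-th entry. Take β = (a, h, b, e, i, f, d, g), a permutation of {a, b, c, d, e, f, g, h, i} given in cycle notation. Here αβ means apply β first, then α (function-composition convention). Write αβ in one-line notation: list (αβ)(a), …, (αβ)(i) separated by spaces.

b e c g a i d h f

(αβ)(x) = α(β(x)). Computing each image: α(β(a)) = α(h) = b, α(β(b)) = α(e) = e, α(β(c)) = α(c) = c, α(β(d)) = α(g) = g, α(β(e)) = α(i) = a, α(β(f)) = α(d) = i, α(β(g)) = α(a) = d, α(β(h)) = α(b) = h, α(β(i)) = α(f) = f.
Hence αβ = [b e c g a i d h f].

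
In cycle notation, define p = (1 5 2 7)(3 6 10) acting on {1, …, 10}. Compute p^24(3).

3

3 lies in the 3-cycle (3 6 10).
Since the cycle has length 3, p^24 acts on it the same as p^0 (24 mod 3 = 0).
So p^24(3) = 3.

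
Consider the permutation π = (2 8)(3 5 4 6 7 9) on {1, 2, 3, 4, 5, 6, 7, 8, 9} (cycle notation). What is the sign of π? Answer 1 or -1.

The cycle lengths are 6, 2, 1.
A cycle of length ℓ contributes ℓ−1 transpositions, so π is a product of 5 + 1 = 6 transpositions — even.

1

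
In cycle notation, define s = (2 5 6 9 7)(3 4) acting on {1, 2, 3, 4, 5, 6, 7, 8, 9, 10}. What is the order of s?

10

The cycle type of s is (5, 2, 1, 1, 1).
The order is lcm(5, 2) = 10.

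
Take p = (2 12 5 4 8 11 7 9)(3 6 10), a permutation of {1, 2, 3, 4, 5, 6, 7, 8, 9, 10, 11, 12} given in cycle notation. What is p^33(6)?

6

6 lies in the 3-cycle (3 6 10).
Powers repeat with period 3 on this cycle, and 33 mod 3 = 0, so p^33(6) = p^0(6).
So p^33(6) = 6.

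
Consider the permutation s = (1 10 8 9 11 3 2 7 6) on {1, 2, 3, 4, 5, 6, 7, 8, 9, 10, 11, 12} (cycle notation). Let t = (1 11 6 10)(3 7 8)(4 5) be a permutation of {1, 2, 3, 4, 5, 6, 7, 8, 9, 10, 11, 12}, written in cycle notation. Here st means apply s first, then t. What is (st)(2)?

(st)(2) = t(s(2)). s(2) = 7, then t(7) = 8. So (st)(2) = 8.

8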